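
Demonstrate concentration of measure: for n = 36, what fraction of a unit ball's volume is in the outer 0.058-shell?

1 - (1-0.058)^36 ≈ 0.883632 ≈ 88.36%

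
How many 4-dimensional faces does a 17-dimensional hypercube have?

Number of 4-faces = C(17,4) · 2^(17-4) = 2380 · 8192 = 19496960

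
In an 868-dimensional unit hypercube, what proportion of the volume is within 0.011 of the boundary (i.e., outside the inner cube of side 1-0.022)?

1 - (1 - 2·0.011)^868 = 1 - 0.978^868 ≈ 0.9999999959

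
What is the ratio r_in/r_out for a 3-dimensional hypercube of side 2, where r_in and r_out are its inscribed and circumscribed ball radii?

For an n-cube of any side s, the inradius is s/2 and the circumradius is s√n/2, so the ratio is 1/√3 ≈ 0.57735.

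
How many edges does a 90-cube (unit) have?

Number of 1-faces = C(90,1)·2^(90-1) = 90·618970019642690137449562112 = 55707301767842112370460590080.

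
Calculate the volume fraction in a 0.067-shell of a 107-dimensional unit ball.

Shell fraction = 1 - (1-0.067)^107 ≈ 0.999401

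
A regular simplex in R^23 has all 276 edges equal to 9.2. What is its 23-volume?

Volume = 9.2^23 · √(24/2^23) / 23! ≈ 0.00096136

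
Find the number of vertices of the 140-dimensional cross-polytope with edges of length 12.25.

The 140-dimensional cross-polytope has 2n = 2·140 = 280 vertices.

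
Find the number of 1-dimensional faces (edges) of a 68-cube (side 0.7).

Each of the 2^68 = 295147905179352825856 vertices has degree 68; total edges = 68·2^68/2 = 10035028776097996079104.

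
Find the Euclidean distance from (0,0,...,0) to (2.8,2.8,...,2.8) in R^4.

Diagonal = √4 · 2.8 = 5.6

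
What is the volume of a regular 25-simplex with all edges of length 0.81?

V = (0.81^25 / 25!) · √((25+1) / 2^25) ≈ 2.92477e-31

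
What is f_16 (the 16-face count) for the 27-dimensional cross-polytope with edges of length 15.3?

Number of 16-faces = 2^(16+1) · C(27,16+1) = 131072 · 8436285 = 1105760747520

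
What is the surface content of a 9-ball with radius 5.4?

The surface area of an n-ball is 2π^(n/2) r^(n-1) / Γ(n/2). For n=9, r=5.4: 2.1464e+07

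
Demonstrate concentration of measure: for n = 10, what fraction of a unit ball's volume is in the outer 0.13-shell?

1 - (1-0.13)^10 ≈ 0.751577 ≈ 75.16%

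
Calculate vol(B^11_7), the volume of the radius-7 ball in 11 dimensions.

V = 18078415936·π^5/1485 ≈ 3.72549e+09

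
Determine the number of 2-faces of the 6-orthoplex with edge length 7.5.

An n-cross-polytope has 2^(k+1)·C(n,k+1) k-faces. Here 2^3·C(6,3) = 8·20 = 160.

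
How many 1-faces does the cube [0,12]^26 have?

The 26-cube has n·2^(n-1) = 26·2^25 = 26·33554432 = 872415232 edges.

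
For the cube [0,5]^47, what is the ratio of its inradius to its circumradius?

r_in = 5/2 (half the side); r_out = 5√47/2 (half the diagonal). Ratio = 1/√47 ≈ 0.145865.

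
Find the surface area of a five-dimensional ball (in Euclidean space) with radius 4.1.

S = n·V_n(r)/r = 5·V_5(4.1)/4.1 (volume-to-surface relation), giving 7437.1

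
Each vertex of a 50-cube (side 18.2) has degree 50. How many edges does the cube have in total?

An n-cube has n·2^(n-1) edges. With n = 50: 50·562949953421312 = 28147497671065600.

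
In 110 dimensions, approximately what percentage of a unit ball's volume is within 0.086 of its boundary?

1 - (1-0.086)^110 ≈ 0.999949 ≈ 99.9949%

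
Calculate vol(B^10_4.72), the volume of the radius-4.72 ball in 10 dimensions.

Volume = π^{10/2}·(4.72)^10/Γ(6) ≈ 1.39955e+07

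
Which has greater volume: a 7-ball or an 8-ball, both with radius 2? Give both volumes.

V_7(2) ≈ 604.77. V_8(2) ≈ 1039.03. The 8-ball is larger.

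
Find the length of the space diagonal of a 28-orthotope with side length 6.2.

d = √(6.2² + 6.2² + ... + 6.2²) [28 terms] = √(28·6.2²) = 6.2√28 ≈ 32.8073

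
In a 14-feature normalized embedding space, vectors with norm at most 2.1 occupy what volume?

The n-ball volume is π^(n/2)·r^n/Γ(n/2+1). With n=14, r=2.1: V ≈ 19439.7.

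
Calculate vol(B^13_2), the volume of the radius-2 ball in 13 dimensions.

V = 1048576·π^6/135135 ≈ 7459.87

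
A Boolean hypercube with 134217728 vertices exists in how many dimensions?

The n-cube has 2^n vertices, and 134217728 = 2^27, so n = 27.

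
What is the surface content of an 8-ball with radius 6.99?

S_8(6.99) = 2·π^(8/2)·(6.99)^7 / Γ(8/2) ≈ 2.64739e+07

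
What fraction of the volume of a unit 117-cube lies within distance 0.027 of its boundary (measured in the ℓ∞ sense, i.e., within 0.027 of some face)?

The inner cube has side 1-2·0.027 = 0.946 and volume (0.946)^117 ≈ 0.001511, so the shell holds 0.998489 of the volume.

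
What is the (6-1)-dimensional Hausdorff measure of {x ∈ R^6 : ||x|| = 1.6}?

S_6(1.6) = 2·π^(6/2)·(1.6)^5 / Γ(6/2) ≈ 325.124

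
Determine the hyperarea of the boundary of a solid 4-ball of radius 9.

S = n·V_n(r)/r = 4·V_4(9)/9 (volume-to-surface relation), giving 1458·π^2 ≈ 14389.9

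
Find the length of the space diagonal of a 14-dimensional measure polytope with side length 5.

||(5,5,...,5)|| = √(14)·5 ≈ 18.7083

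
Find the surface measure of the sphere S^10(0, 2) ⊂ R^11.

S = n·V_n(r)/r = 11·V_11(2)/2 (volume-to-surface relation), giving 65536·π^5/945 ≈ 21222.5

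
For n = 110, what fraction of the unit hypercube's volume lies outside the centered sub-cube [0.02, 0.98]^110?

1 - (1 - 2·0.02)^110 = 1 - 0.96^110 ≈ 0.988784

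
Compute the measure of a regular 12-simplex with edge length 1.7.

V_12 = √(13) · 1.7^12 / (12! · 2^(12/2)) ≈ 6.85239e-08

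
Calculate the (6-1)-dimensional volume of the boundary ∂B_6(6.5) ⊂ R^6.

S = n·V_n(r)/r = 6·V_6(6.5)/6.5 (volume-to-surface relation), giving 371293·π^3/32 ≈ 359763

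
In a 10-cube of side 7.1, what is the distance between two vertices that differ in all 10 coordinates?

Diagonal = √10 · 7.1 ≈ 22.4522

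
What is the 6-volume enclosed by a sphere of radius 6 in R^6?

V = 7776·π^3 ≈ 241105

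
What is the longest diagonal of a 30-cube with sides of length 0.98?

d = √(0.98² + 0.98² + ... + 0.98²) [30 terms] = √(30·0.98²) = 0.98√30 ≈ 5.36768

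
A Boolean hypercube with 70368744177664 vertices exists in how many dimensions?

The n-cube has 2^n vertices, and 70368744177664 = 2^46, so n = 46.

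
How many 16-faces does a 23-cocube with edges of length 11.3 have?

Number of 16-faces = 2^(16+1) · C(23,16+1) = 131072 · 100947 = 13231325184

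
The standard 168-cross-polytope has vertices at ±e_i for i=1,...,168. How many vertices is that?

Number of vertices = 2n = 336.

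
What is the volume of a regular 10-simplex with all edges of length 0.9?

For a regular n-simplex with edge a, V = (a^n / n!)·√((n+1)/2^n). With a=0.9, n=10: V ≈ 9.95883e-09.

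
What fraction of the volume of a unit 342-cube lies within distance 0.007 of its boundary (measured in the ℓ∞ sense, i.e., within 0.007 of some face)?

The inner cube has side 1-2·0.007 = 0.986 and volume (0.986)^342 ≈ 0.008052, so the shell holds 0.991948 of the volume.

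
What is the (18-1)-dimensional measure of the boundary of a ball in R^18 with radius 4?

|∂B_18(4)| = 268435456·π^9/315 ≈ 2.54026e+10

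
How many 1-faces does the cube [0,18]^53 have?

Each of the 2^53 = 9007199254740992 vertices has degree 53; total edges = 53·2^53/2 = 238690780250636288.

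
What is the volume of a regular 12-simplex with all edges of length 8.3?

Volume = 8.3^12 · √(13/2^12) / 12! ≈ 12.5716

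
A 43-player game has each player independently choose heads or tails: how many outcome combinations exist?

An n-cube has 2^n vertices; for n = 43 that is 2^43 = 8796093022208.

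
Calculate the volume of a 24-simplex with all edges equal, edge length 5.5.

Volume = 5.5^24 · √(25/2^24) / 24! ≈ 1.15507e-09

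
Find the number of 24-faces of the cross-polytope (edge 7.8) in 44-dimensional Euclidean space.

f_24(44-orthoplex) = 2^25 · (44 choose 25) = 47272540096998408192.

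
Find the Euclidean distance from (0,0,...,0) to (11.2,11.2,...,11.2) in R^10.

||(11.2,11.2,...,11.2)|| = √(10)·11.2 ≈ 35.4175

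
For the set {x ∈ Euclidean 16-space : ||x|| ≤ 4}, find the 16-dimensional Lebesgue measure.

V_16(4) = π^(16/2) · (4)^16 / Γ(16/2 + 1) = 33554432·π^8/315 ≈ 1.01074e+09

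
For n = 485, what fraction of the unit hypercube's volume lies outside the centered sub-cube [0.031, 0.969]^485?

1 - (1 - 2·0.031)^485 = 1 - 0.938^485 ≈ 1 - 3.299e-14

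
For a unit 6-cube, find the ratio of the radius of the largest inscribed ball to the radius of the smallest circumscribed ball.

r_in = 1/2 (half the side); r_out = 1√6/2 (half the diagonal). Ratio = 1/√6 ≈ 0.408248.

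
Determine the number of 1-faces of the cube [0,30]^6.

f_1(6-cube) = (6 choose 1) · 2^5 = 192.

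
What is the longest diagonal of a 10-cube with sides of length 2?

||(2,2,...,2)|| = √(10)·2 ≈ 6.32456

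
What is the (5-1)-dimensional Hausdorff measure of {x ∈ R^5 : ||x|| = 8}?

The surface area of an n-ball is 2π^(n/2) r^(n-1) / Γ(n/2). For n=5, r=8: 32768·π^2/3 ≈ 107802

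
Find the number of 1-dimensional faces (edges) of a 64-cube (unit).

The 64-cube has n·2^(n-1) = 64·2^63 = 64·9223372036854775808 = 590295810358705651712 edges.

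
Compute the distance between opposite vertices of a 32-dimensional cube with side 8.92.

||(8.92,8.92,...,8.92)|| = √(32)·8.92 ≈ 50.4591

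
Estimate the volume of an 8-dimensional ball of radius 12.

V_8(12) = π^(8/2) · (12)^8 / Γ(8/2 + 1) = 17915904·π^4 ≈ 1.74517e+09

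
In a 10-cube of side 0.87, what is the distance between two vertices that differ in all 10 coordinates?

Diagonal = √10 · 0.87 ≈ 2.75118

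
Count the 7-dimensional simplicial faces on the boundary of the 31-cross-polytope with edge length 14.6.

An n-cross-polytope has 2^(k+1)·C(n,k+1) k-faces. Here 2^8·C(31,8) = 256·7888725 = 2019513600.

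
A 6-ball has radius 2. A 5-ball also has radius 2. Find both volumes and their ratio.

V_6(2) ≈ 330.734. V_5(2) ≈ 168.441. Ratio V_6/V_5 ≈ 1.963.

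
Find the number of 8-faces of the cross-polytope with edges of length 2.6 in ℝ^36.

Number of 8-faces = 2^(8+1) · C(36,8+1) = 512 · 94143280 = 48201359360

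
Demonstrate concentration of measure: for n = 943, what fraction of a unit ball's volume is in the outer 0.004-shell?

1 - (1-0.004)^943 ≈ 0.977167 ≈ 97.72%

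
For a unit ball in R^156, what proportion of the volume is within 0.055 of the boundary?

Shell fraction = 1 - (1-0.055)^156 ≈ 0.999853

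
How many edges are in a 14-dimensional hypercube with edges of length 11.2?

An n-cube has C(n,k)·2^(n-k) k-faces. Here C(14,1)·2^13 = 14·8192 = 114688.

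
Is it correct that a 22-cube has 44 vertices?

False. The 22-cube has 2^22 = 4194304 vertices.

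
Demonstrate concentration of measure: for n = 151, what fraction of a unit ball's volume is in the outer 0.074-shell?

1 - (1-0.074)^151 ≈ 0.999991 ≈ 99.999092%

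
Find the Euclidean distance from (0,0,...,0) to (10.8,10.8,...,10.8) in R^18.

||(10.8,10.8,...,10.8)|| = √(18)·10.8 ≈ 45.8205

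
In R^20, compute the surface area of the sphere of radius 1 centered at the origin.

S_20(1) = 2·π^(20/2)·(1)^19 / Γ(20/2) = π^10/181440 ≈ 0.516138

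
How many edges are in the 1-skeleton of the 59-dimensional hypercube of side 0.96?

An n-cube has n·2^(n-1) edges. With n = 59: 59·288230376151711744 = 17005592192950992896.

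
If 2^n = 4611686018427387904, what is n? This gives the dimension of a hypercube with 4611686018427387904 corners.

Since 2^n = 4611686018427387904, we have n = 62.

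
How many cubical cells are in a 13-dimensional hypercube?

Choose 3 of 13 axes to span the face (C(13,3) = 286 ways), then fix each of the remaining 10 coordinates at one of its two extreme values (2^10 = 1024 ways): 286·1024 = 292864.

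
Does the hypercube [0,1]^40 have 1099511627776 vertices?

True. The 40-cube has 2^40 = 1099511627776 vertices.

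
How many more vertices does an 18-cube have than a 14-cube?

The 18-cube has 2^18 = 262144 vertices. The 14-cube has 2^14 = 16384 vertices. Difference: 262144 - 16384 = 245760.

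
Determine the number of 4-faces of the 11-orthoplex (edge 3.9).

An n-cross-polytope has 2^(k+1)·C(n,k+1) k-faces. Here 2^5·C(11,5) = 32·462 = 14784.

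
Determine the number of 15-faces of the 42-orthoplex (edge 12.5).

f_15(42-orthoplex) = 2^16 · (42 choose 16) = 10912381114908672.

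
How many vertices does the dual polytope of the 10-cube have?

The vertices are ±e_1, ..., ±e_10, so there are 2·10 = 20.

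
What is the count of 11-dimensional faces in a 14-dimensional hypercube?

Choose 11 of 14 axes to span the face (C(14,11) = 364 ways), then fix each of the remaining 3 coordinates at one of its two extreme values (2^3 = 8 ways): 364·8 = 2912.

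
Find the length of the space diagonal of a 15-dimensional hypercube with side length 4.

||(4,4,...,4)|| = √(15)·4 ≈ 15.4919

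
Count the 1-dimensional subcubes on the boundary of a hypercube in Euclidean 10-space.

Choose 1 of 10 axes to span the face (C(10,1) = 10 ways), then fix each of the remaining 9 coordinates at one of its two extreme values (2^9 = 512 ways): 10·512 = 5120.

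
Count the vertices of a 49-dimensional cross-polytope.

Number of vertices = 2n = 98.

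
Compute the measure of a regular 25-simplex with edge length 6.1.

V = (6.1^25 / 25!) · √((25+1) / 2^25) ≈ 2.439e-09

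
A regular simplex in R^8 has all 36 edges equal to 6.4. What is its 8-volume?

Volume = 6.4^8 · √(9/2^8) / 8! ≈ 13.0894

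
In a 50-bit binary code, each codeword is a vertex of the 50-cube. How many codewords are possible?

Each vertex is a binary string of length 50, so there are 2^50 = 1125899906842624.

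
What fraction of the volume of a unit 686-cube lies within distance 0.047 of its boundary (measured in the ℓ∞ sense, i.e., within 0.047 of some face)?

Shell fraction = 1 - (1-0.094)^686 ≈ 1 - 3.89e-30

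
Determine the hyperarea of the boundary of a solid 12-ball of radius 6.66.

The surface area of an n-ball is 2π^(n/2) r^(n-1) / Γ(n/2). For n=12, r=6.66: 1.83216e+10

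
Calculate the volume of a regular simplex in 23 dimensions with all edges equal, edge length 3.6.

For a regular n-simplex with edge a, V = (a^n / n!)·√((n+1)/2^n). With a=3.6, n=23: V ≈ 4.0806e-13.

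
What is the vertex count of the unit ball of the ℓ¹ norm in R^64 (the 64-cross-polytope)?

The vertices are ±e_1, ..., ±e_64, so there are 2·64 = 128.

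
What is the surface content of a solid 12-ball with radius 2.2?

The surface area of an n-ball is 2π^(n/2) r^(n-1) / Γ(n/2). For n=12, r=2.2: 93626.2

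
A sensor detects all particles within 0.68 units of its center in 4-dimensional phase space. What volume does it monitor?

The n-ball volume is π^(n/2)·r^n/Γ(n/2+1). With n=4, r=0.68: V ≈ 1.05513.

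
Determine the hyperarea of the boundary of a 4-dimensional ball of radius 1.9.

|∂B_4(1.9)| ≈ 135.391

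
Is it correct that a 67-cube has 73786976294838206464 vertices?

False. The 67-cube has 2^67 = 147573952589676412928 vertices.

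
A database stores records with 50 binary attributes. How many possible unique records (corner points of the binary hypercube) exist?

Number of vertices = 2^50 = 1125899906842624.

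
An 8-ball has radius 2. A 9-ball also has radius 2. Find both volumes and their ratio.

V_8(2) ≈ 1039.03. V_9(2) ≈ 1688.84. Ratio V_8/V_9 ≈ 0.6152.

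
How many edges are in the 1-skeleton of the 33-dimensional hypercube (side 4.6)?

Each of the 2^33 = 8589934592 vertices has degree 33; total edges = 33·2^33/2 = 141733920768.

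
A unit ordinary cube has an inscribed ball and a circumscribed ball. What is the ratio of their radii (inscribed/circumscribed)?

r_in = 1/2 (half the side); r_out = 1√3/2 (half the diagonal). Ratio = 1/√3 ≈ 0.57735.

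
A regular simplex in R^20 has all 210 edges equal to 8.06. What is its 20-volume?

For a regular n-simplex with edge a, V = (a^n / n!)·√((n+1)/2^n). With a=8.06, n=20: V ≈ 0.00246255.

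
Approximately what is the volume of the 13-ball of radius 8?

Volume = π^{13/2}·(8)^13/Γ(15/2) = 70368744177664·π^6/135135 ≈ 5.00623e+11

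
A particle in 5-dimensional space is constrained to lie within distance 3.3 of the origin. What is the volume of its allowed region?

The n-ball volume is π^(n/2)·r^n/Γ(n/2+1). With n=5, r=3.3: V ≈ 2060.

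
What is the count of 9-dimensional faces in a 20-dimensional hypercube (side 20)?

Choose 9 of 20 axes to span the face (C(20,9) = 167960 ways), then fix each of the remaining 11 coordinates at one of its two extreme values (2^11 = 2048 ways): 167960·2048 = 343982080.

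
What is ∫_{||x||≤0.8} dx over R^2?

Volume = π^{2/2}·(0.8)^2/Γ(2) ≈ 2.01062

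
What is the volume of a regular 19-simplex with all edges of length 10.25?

V = (10.25^19 / 19!) · √((19+1) / 2^19) ≈ 0.811688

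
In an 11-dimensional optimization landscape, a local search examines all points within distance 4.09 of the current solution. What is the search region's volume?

V_11(4.09) = π^(11/2) · (4.09)^11 / Γ(11/2 + 1) ≈ 1.0094e+07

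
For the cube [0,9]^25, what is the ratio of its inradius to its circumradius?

r_in = 9/2 (half the side); r_out = 9√25/2 (half the diagonal). Ratio = 1/√25 ≈ 0.2.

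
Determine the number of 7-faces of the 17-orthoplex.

Each 7-face is the convex hull of 8 vertices, one chosen as ±e_i from each of 8 distinct axes: 2^8·C(17,8) = 6223360.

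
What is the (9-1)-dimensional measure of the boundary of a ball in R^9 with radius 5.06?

The surface area of an n-ball is 2π^(n/2) r^(n-1) / Γ(n/2). For n=9, r=5.06: 1.27575e+07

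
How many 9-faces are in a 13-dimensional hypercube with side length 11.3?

f_9(13-cube) = (13 choose 9) · 2^4 = 11440.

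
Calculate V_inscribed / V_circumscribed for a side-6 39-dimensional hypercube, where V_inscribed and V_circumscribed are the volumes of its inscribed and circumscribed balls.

The radii are 6/2 and 6√39/2, so the volume ratio is (1/√39)^39 = 39^{-39/2} ≈ 9.42411e-32.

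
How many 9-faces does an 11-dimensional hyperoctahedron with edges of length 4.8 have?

An n-cross-polytope has 2^(k+1)·C(n,k+1) k-faces. Here 2^10·C(11,10) = 1024·11 = 11264.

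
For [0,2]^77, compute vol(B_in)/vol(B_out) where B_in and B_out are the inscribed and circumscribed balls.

Volume scales as r^n, and r_in/r_out = 1/√77, giving (1/√77)^77 ≈ 2.34481e-73.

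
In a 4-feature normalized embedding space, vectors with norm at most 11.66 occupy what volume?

Volume = π^{4/2}·(11.66)^4/Γ(3) ≈ 91214.5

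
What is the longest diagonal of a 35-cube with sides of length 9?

||(9,9,...,9)|| = √(35)·9 ≈ 53.2447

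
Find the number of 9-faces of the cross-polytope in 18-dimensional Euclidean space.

Each 9-face is the convex hull of 10 vertices, one chosen as ±e_i from each of 10 distinct axes: 2^10·C(18,10) = 44808192.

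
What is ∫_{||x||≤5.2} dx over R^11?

The n-ball volume is π^(n/2)·r^n/Γ(n/2+1). With n=11, r=5.2: V ≈ 1.41626e+08.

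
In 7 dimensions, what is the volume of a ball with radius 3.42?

The n-ball volume is π^(n/2)·r^n/Γ(n/2+1). With n=7, r=3.42: V ≈ 25856.1.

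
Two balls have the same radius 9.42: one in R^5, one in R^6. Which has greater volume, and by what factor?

V_5(9.42) ≈ 390439, V_6(9.42) ≈ 3.6108e+06. The 6-ball is larger by a factor of 9.248.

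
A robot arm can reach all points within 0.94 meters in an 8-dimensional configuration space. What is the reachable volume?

Volume = π^{8/2}·(0.94)^8/Γ(5) ≈ 2.47406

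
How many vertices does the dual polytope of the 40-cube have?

An n-cross-polytope has 2n vertices; here n = 40, giving 80.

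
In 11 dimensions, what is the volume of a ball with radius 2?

Volume = π^{11/2}·(2)^11/Γ(13/2) = 131072·π^5/10395 ≈ 3858.64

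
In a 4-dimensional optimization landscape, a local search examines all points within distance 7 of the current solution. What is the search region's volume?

V = 2401·π^2/2 ≈ 11848.5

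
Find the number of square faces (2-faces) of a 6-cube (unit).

f_2(6-cube) = (6 choose 2) · 2^4 = 240.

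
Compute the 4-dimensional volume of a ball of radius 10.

V_4(10) = π^(4/2) · (10)^4 / Γ(4/2 + 1) = 5000·π^2 ≈ 49348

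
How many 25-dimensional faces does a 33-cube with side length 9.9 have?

Choose 25 of 33 axes to span the face (C(33,25) = 13884156 ways), then fix each of the remaining 8 coordinates at one of its two extreme values (2^8 = 256 ways): 13884156·256 = 3554343936.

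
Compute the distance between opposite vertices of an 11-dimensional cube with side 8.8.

d = √(8.8² + 8.8² + ... + 8.8²) [11 terms] = √(11·8.8²) = 8.8√11 ≈ 29.1863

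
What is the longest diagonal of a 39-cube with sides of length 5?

The space diagonal of an n-cube of side s is s√n. Here 5·√39 ≈ 31.225.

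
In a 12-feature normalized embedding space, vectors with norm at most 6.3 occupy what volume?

The n-ball volume is π^(n/2)·r^n/Γ(n/2+1). With n=12, r=6.3: V ≈ 5.21979e+09.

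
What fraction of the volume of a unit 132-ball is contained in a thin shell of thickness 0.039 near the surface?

1 - (1-0.039)^132 ≈ 0.994758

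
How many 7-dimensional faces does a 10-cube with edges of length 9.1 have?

An n-cube has C(n,k)·2^(n-k) k-faces. Here C(10,7)·2^3 = 120·8 = 960.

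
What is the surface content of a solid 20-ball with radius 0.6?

S_20(0.6) = 2·π^(20/2)·(0.6)^19 / Γ(20/2) ≈ 3.14514e-05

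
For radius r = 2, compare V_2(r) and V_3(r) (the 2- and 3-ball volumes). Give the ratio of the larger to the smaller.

V_2(2) ≈ 12.5664, V_3(2) ≈ 33.5103. The 3-ball is larger by a factor of 2.667.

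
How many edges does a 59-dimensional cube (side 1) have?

Each of the 2^59 = 576460752303423488 vertices has degree 59; total edges = 59·2^59/2 = 17005592192950992896.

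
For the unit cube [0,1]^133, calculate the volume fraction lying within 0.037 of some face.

Shell fraction = 1 - (1-0.074)^133 ≈ 0.999964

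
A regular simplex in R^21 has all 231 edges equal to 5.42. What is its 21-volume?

Volume = 5.42^21 · √(22/2^21) / 21! ≈ 1.64451e-07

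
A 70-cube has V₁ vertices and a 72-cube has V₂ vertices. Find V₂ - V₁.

V₁ = 2^70 = 1180591620717411303424. V₂ = 2^72 = 4722366482869645213696. V₂ - V₁ = 3541774862152233910272.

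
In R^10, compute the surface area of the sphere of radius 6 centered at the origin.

S = n·V_n(r)/r = 10·V_10(6)/6 (volume-to-surface relation), giving 839808·π^5 ≈ 2.56998e+08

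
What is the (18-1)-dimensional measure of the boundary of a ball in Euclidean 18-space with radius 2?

S_18(2) = 2·π^(18/2)·(2)^17 / Γ(18/2) = 2048·π^9/315 ≈ 193806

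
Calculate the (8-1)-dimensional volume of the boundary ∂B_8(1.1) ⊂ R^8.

S = n·V_n(r)/r = 8·V_8(1.1)/1.1 (volume-to-surface relation), giving 63.2743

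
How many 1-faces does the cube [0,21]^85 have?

Each of the 2^85 = 38685626227668133590597632 vertices has degree 85; total edges = 85·2^85/2 = 1644139114675895677600399360.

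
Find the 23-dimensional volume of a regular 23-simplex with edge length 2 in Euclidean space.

V_23 = √(24) · 2^23 / (23! · 2^(23/2)) ≈ 5.48853e-19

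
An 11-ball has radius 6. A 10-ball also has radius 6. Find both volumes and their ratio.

V_11(6.0) ≈ 6.83547e+08. V_10(6.0) ≈ 1.54199e+08. Ratio V_11/V_10 ≈ 4.433.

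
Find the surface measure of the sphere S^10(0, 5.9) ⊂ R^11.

The surface area of an n-ball is 2π^(n/2) r^(n-1) / Γ(n/2). For n=11, r=5.9: 1.0593e+09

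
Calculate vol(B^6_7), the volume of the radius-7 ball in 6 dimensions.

V = 117649·π^3/6 ≈ 607976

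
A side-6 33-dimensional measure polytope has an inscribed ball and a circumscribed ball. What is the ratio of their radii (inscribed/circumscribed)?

r_in = 6/2 (half the side); r_out = 6√33/2 (half the diagonal). Ratio = 1/√33 ≈ 0.174078.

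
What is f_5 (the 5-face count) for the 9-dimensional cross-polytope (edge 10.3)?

Number of 5-faces = 2^(5+1) · C(9,5+1) = 64 · 84 = 5376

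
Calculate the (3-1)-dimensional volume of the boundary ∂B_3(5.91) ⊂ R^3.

S_3(5.91) = 2·π^(3/2)·(5.91)^2 / Γ(3/2) = 4πr² = 4π·(5.91)² ≈ 438.919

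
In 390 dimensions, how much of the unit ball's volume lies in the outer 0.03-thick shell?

Shell fraction = 1 - (1-0.03)^390 ≈ 0.999993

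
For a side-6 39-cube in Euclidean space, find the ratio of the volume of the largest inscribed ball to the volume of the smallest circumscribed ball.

Volume scales as r^n, and r_in/r_out = 1/√39, giving (1/√39)^39 ≈ 9.42411e-32.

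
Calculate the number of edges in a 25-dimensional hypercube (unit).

The 25-cube has n·2^(n-1) = 25·2^24 = 25·16777216 = 419430400 edges.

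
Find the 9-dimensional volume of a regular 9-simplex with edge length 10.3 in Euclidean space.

For a regular n-simplex with edge a, V = (a^n / n!)·√((n+1)/2^n). With a=10.3, n=9: V ≈ 502.501.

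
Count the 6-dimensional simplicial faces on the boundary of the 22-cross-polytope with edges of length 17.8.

An n-cross-polytope has 2^(k+1)·C(n,k+1) k-faces. Here 2^7·C(22,7) = 128·170544 = 21829632.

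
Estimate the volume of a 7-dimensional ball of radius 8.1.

Volume = π^{7/2}·(8.1)^7/Γ(9/2) ≈ 1.08087e+07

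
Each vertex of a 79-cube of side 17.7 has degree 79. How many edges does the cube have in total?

An n-cube has n·2^(n-1) edges. With n = 79: 79·302231454903657293676544 = 23876284937388926200446976.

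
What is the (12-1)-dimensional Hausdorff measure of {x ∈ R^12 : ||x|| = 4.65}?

The surface area of an n-ball is 2π^(n/2) r^(n-1) / Γ(n/2). For n=12, r=4.65: 3.52152e+08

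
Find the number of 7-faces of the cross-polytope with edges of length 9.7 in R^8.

Number of 7-faces = 2^(7+1) · C(8,7+1) = 256 · 1 = 256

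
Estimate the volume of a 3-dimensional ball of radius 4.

The n-ball volume is π^(n/2)·r^n/Γ(n/2+1). With n=3, r=4: V = 256·π/3 ≈ 268.083.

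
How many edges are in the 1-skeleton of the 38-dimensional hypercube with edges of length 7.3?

Each of the 2^38 = 274877906944 vertices has degree 38; total edges = 38·2^38/2 = 5222680231936.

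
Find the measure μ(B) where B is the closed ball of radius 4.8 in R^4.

The n-ball volume is π^(n/2)·r^n/Γ(n/2+1). With n=4, r=4.8: V ≈ 2619.6.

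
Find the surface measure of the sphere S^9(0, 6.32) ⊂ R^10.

S = n·V_n(r)/r = 10·V_10(6.32)/6.32 (volume-to-surface relation), giving 4.10225e+08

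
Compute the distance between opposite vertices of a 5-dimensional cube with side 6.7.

Diagonal = √5 · 6.7 ≈ 14.9817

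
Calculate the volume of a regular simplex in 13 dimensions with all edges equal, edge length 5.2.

V = (5.2^13 / 13!) · √((13+1) / 2^13) ≈ 0.0134937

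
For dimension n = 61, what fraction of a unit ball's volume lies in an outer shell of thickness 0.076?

1 - (1-0.076)^61 ≈ 0.991946 ≈ 99.19%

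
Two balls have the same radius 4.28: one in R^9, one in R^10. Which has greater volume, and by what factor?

V_9(4.28) ≈ 1.58969e+06, V_10(4.28) ≈ 5.26024e+06. The 10-ball is larger by a factor of 3.309.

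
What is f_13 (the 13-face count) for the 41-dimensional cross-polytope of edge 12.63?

Number of 13-faces = 2^(13+1) · C(41,13+1) = 16384 · 35240152720 = 577374662164480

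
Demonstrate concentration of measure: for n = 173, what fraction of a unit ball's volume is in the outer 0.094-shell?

1 - (1-0.094)^173 ≈ 0.9999999617 ≈ 99.999996%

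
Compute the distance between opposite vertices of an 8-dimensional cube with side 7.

d = √(7² + 7² + ... + 7²) [8 terms] = √(8·7²) = 7√8 ≈ 19.799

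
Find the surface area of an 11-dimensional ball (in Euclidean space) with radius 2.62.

S_11(2.62) = 2·π^(11/2)·(2.62)^10 / Γ(11/2) ≈ 315871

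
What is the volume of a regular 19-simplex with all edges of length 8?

V_19 = √(20) · 8^19 / (19! · 2^(19/2)) ≈ 0.0073172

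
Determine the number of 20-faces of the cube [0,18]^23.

An n-cube has C(n,k)·2^(n-k) k-faces. Here C(23,20)·2^3 = 1771·8 = 14168.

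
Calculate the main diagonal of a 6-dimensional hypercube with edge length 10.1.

||(10.1,10.1,...,10.1)|| = √(6)·10.1 ≈ 24.7398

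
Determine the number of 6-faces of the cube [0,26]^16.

f_6(16-cube) = (16 choose 6) · 2^10 = 8200192.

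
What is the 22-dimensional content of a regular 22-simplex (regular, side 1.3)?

For a regular n-simplex with edge a, V = (a^n / n!)·√((n+1)/2^n). With a=1.3, n=22: V ≈ 6.69146e-22.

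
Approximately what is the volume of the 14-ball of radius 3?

The n-ball volume is π^(n/2)·r^n/Γ(n/2+1). With n=14, r=3: V = 531441·π^7/560 ≈ 2.86626e+06.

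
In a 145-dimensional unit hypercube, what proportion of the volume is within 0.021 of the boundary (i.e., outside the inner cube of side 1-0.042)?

1 - (1 - 2·0.021)^145 = 1 - 0.958^145 ≈ 0.998014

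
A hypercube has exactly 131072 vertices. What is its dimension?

n = log_2(131072) = 17.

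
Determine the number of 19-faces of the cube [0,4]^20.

f_19(20-cube) = (20 choose 19) · 2^1 = 40.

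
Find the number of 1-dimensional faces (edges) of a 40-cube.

An n-cube has n·2^(n-1) edges. With n = 40: 40·549755813888 = 21990232555520.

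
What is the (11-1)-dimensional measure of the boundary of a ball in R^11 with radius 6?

S_11(6) = 2·π^(11/2)·(6)^10 / Γ(11/2) = 143327232·π^5/35 ≈ 1.25317e+09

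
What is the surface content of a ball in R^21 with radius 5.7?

S_21(5.7) = 2·π^(21/2)·(5.7)^20 / Γ(21/2) ≈ 3.83941e+14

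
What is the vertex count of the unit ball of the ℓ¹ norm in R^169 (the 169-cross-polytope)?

The 169-dimensional cross-polytope has 2n = 2·169 = 338 vertices.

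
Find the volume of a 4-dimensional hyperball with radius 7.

V = 2401·π^2/2 ≈ 11848.5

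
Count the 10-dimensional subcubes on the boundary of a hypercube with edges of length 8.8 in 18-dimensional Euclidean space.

An n-cube has C(n,k)·2^(n-k) k-faces. Here C(18,10)·2^8 = 43758·256 = 11202048.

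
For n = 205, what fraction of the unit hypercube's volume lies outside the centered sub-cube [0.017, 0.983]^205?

Shell fraction = 1 - (1-0.034)^205 ≈ 0.999168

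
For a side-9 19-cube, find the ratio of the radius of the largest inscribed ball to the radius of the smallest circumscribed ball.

Ratio = (s/2)/(s√19/2) = 19^(-1/2) ≈ 0.229416.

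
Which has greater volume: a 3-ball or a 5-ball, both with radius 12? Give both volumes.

V_3(12) ≈ 7238.23. V_5(12) ≈ 1.3098e+06. The 5-ball is larger.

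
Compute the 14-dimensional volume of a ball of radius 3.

V = 531441·π^7/560 ≈ 2.86626e+06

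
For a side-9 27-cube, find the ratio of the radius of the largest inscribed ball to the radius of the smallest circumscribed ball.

For an n-cube of any side s, the inradius is s/2 and the circumradius is s√n/2, so the ratio is 1/√27 ≈ 0.19245.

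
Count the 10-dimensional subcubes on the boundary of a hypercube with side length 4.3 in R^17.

f_10(17-cube) = (17 choose 10) · 2^7 = 2489344.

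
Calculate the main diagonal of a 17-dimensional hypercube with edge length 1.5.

The space diagonal of an n-cube of side s is s√n. Here 1.5·√17 ≈ 6.18466.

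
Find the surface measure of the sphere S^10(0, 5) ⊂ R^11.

S = n·V_n(r)/r = 11·V_11(5)/5 (volume-to-surface relation), giving 125000000·π^5/189 ≈ 2.02394e+08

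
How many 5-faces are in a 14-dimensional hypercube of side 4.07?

An n-cube has C(n,k)·2^(n-k) k-faces. Here C(14,5)·2^9 = 2002·512 = 1025024.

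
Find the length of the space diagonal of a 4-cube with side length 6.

d = √(6² + 6² + ... + 6²) [4 terms] = √(4·6²) = 6√4 = 12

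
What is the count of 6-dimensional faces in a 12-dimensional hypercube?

Number of 6-faces = C(12,6) · 2^(12-6) = 924 · 64 = 59136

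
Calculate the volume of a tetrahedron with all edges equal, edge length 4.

Volume = (√2/12) · 4³ = 7.54247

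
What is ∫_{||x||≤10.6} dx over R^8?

Volume = π^{8/2}·(10.6)^8/Γ(5) ≈ 6.46897e+08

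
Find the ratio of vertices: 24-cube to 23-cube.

The 24-cube has 2^24 = 16777216 vertices. The 23-cube has 2^23 = 8388608 vertices. Ratio: 16777216/8388608 = 2.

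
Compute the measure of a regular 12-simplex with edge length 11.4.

Volume = 11.4^12 · √(13/2^12) / 12! ≈ 566.647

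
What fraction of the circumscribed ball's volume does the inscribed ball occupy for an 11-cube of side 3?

V_in/V_out = n^(-n/2) = 11^(-11/2) ≈ 1.87215e-06.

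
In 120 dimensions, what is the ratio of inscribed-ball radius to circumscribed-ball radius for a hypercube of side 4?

r_in = 4/2 (half the side); r_out = 4√120/2 (half the diagonal). Ratio = 1/√120 ≈ 0.0912871.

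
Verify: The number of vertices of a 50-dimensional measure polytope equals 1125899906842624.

True. The 50-cube has 2^50 = 1125899906842624 vertices.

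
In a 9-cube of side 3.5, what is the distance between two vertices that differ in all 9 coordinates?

d = √(3.5² + 3.5² + ... + 3.5²) [9 terms] = √(9·3.5²) = 3.5√9 = 10.5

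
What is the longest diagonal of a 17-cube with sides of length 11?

Diagonal = √17 · 11 ≈ 45.3542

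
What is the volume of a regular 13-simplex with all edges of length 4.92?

Volume = 4.92^13 · √(14/2^13) / 13! ≈ 0.00657105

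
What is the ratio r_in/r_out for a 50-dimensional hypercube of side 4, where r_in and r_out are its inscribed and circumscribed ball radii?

r_in / r_out = (4/2) / (4√50/2) = 1/√50 ≈ 0.141421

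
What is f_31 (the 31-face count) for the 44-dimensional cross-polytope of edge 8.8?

An n-cross-polytope has 2^(k+1)·C(n,k+1) k-faces. Here 2^32·C(44,32) = 4294967296·21090682613 = 90583792073150824448.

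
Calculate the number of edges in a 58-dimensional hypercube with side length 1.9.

An n-cube has n·2^(n-1) edges. With n = 58: 58·144115188075855872 = 8358680908399640576.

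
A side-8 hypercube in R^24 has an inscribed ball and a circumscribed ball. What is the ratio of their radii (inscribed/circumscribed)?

Ratio = (s/2)/(s√24/2) = 24^(-1/2) ≈ 0.204124.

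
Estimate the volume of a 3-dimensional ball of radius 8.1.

The n-ball volume is π^(n/2)·r^n/Γ(n/2+1). With n=3, r=8.1: V ≈ 2226.09.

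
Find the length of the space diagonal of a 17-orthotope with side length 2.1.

||(2.1,2.1,...,2.1)|| = √(17)·2.1 ≈ 8.65852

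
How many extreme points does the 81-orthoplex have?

The 81-dimensional cross-polytope has 2n = 2·81 = 162 vertices.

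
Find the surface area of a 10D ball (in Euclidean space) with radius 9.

The surface area of an n-ball is 2π^(n/2) r^(n-1) / Γ(n/2). For n=10, r=9: 129140163·π^5/4 ≈ 9.87986e+09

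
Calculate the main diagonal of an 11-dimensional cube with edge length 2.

d = √(2² + 2² + ... + 2²) [11 terms] = √(11·2²) = 2√11 ≈ 6.63325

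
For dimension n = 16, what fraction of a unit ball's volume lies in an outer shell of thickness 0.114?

1 - (1-0.114)^16 ≈ 0.855809 ≈ 85.58%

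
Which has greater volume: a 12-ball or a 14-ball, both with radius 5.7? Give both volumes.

V_12(5.7) ≈ 1.5706e+09. V_14(5.7) ≈ 2.29016e+10. The 14-ball is larger.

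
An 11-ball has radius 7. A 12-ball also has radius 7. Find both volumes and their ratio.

V_11(7) ≈ 3.72549e+09. V_12(7) ≈ 1.84818e+10. Ratio V_11/V_12 ≈ 0.2016.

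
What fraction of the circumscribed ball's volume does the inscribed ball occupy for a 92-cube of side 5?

Volume scales as r^n, and r_in/r_out = 1/√92, giving (1/√92)^92 ≈ 4.63191e-91.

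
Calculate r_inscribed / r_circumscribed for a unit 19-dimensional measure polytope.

Ratio = (s/2)/(s√19/2) = 19^(-1/2) ≈ 0.229416.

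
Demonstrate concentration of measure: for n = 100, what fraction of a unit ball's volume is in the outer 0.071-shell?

1 - (1-0.071)^100 ≈ 0.999367 ≈ 99.94%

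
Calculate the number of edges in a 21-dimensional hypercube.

The 21-cube has n·2^(n-1) = 21·2^20 = 21·1048576 = 22020096 edges.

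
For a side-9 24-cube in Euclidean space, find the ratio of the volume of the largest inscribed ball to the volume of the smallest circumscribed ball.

Volume scales as r^n, and r_in/r_out = 1/√24, giving (1/√24)^24 ≈ 2.7382e-17.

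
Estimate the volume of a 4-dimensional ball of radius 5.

Volume = π^{4/2}·(5)^4/Γ(3) = 625·π^2/2 ≈ 3084.25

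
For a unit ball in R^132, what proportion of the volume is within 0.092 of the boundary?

1 - (1-0.092)^132 ≈ 0.9999970669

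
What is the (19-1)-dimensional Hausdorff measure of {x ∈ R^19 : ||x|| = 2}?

|∂B_19(2)| = 268435456·π^9/34459425 ≈ 232210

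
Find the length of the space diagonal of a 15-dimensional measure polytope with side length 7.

The space diagonal of an n-cube of side s is s√n. Here 7·√15 ≈ 27.1109.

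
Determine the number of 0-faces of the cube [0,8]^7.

Choose 0 of 7 axes to span the face (C(7,0) = 1 way), then fix each of the remaining 7 coordinates at one of its two extreme values (2^7 = 128 ways): 1·128 = 128.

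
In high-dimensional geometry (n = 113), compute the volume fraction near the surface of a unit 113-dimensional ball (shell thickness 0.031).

1 - (1-0.031)^113 ≈ 0.971517 ≈ 97.15%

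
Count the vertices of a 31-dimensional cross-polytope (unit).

Number of vertices = 2n = 62.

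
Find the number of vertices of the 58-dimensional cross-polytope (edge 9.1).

Number of vertices = 2n = 116.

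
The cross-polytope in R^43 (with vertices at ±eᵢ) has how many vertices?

Number of vertices = 2n = 86.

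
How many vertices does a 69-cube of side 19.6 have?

The 69-cube has 2^69 = 590295810358705651712 vertices.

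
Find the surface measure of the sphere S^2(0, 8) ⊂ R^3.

|∂B_3(8)| = 4πr² = 4π·(8)² ≈ 804.248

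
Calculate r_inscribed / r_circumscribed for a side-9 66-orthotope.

Ratio = (s/2)/(s√66/2) = 66^(-1/2) ≈ 0.123091.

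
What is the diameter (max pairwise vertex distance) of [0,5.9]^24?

The space diagonal of an n-cube of side s is s√n. Here 5.9·√24 ≈ 28.904.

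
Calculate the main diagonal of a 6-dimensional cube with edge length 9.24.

||(9.24,9.24,...,9.24)|| = √(6)·9.24 ≈ 22.6333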